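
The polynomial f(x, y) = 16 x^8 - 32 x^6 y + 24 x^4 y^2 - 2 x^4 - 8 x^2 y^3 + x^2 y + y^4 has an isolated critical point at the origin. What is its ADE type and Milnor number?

Type D5, Milnor number mu = 5.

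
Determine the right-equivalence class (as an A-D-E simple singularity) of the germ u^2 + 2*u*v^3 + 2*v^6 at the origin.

A_{5}

The Hessian of f at 0 has rank 1. Corank 1: A-series; mu = 5 gives A_5.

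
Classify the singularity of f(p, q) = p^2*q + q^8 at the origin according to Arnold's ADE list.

The Hessian of f at 0 is [[0, 0], [0, 0]] with rank 0, so corank 2. A Groebner basis of the Jacobian ideal J(f) in C{p,q} is {p^2/8 + q^7, p^3, p*q}; counting standard monomials gives mu = 9. Corank 2; j^3 = p^2*q has shape L^2 M (L != M), so D-series; mu = 9 gives D_9.

D_9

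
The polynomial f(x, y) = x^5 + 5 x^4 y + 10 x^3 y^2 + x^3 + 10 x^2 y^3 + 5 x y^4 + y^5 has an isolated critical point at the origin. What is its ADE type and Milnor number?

The Hessian of f at 0 has rank 0. Corank 2; j^3 = x^3 is a perfect cube, so E-series; the 5-jet and mu = 8 give E_8.

Type E_{8}, Milnor number mu = 8.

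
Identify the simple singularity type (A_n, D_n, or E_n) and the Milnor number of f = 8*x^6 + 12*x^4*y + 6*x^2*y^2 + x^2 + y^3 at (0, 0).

The Hessian of f at 0 is [[2, 0], [0, 0]] with rank 1, so corank 1. A Groebner basis of the Jacobian ideal J(f) in C{x,y} is {y^2, x}; counting standard monomials gives mu = 2. Corank 1: A-series; mu = 2 gives A_2.

Type A_2, Milnor number mu = 2.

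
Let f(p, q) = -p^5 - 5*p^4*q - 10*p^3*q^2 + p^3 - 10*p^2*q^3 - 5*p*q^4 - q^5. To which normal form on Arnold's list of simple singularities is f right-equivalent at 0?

E_8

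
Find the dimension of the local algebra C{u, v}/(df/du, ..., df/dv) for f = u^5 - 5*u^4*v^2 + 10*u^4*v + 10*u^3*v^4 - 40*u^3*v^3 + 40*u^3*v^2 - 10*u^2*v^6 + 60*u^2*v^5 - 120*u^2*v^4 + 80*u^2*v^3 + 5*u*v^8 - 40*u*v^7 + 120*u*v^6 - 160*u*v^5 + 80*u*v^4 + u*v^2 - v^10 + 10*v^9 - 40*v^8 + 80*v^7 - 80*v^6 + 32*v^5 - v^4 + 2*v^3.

The Hessian of f at 0 has rank 0. Corank 2; j^3 = v^2*(u + 2*v) has shape L^2 M (L != M), so D-series; mu = 6 gives D_6.

6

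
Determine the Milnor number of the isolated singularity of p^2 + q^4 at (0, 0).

3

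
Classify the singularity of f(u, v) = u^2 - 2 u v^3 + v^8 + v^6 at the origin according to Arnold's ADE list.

A_{7}

The Hessian of f at 0 has rank 1. Corank 1: A-series; mu = 7 gives A_7.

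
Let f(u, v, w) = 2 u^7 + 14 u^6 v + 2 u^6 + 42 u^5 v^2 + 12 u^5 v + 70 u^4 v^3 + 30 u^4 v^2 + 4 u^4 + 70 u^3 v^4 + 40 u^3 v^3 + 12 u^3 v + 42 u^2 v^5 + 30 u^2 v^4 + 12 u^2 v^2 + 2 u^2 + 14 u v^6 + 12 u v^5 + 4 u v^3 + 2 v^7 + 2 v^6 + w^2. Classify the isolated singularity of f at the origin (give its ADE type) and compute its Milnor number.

The Hessian of f at 0 is [[4, 0, 0], [0, 0, 0], [0, 0, 2]] with rank 2, so corank 1. A Groebner basis of the Jacobian ideal J(f) in C{u,v,w} is {u*v + v^4, u*v^2 + u/3 + v^3/3, u^2, w}; counting standard monomials gives mu = 6. Corank 1: A-series; mu = 6 gives A_6.

Type A_6, Milnor number mu = 6.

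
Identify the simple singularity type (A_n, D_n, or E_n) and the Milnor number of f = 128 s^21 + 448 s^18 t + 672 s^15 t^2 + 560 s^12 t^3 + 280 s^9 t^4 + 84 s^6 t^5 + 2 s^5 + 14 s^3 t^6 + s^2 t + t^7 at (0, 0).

Type D_{8}, Milnor number mu = 8.

The Hessian of f at 0 has rank 0. Corank 2; j^3 = s^2*t has shape L^2 M (L != M), so D-series; mu = 8 gives D_8.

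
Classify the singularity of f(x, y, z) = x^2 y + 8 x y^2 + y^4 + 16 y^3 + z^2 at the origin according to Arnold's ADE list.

D_{5}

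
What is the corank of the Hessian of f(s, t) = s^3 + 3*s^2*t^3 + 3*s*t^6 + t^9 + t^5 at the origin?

2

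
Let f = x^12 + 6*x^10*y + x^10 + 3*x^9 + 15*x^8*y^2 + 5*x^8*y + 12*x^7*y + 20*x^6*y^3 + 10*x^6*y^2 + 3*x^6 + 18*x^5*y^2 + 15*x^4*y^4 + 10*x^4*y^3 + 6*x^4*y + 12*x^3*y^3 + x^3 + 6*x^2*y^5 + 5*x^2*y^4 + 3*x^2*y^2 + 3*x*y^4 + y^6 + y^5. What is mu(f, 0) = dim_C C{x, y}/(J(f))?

The Hessian of f at 0 has rank 0. Corank 2; j^3 = x^3 is a perfect cube, so E-series; the 5-jet and mu = 8 give E_8.

8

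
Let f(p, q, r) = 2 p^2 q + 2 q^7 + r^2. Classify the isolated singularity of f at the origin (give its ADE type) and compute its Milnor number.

Type D_8, Milnor number mu = 8.

The Hessian of f at 0 is [[0, 0, 0], [0, 0, 0], [0, 0, 2]] with rank 1, so corank 2. A Groebner basis of the Jacobian ideal J(f) in C{p,q,r} is {p^2/7 + q^6, p^3, p*q, r}; counting standard monomials gives mu = 8. Corank 2; j^3 = 2*p^2*q has shape L^2 M (L != M), so D-series; mu = 8 gives D_8.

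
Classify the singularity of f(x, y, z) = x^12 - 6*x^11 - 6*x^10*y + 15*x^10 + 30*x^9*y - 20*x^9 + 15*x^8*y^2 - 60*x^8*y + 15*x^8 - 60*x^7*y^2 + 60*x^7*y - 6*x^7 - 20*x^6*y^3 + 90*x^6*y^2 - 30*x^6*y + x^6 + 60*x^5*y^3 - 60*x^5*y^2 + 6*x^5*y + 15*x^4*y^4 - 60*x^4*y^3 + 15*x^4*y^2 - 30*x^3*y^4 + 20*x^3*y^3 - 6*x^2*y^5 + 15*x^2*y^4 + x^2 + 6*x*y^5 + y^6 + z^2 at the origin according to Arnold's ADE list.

A_5

The Hessian of f at 0 is [[2, 0, 0], [0, 0, 0], [0, 0, 2]] with rank 2, so corank 1. A Groebner basis of the Jacobian ideal J(f) in C{x,y,z} is {y^5, x, z}; counting standard monomials gives mu = 5. Corank 1: A-series; mu = 5 gives A_5.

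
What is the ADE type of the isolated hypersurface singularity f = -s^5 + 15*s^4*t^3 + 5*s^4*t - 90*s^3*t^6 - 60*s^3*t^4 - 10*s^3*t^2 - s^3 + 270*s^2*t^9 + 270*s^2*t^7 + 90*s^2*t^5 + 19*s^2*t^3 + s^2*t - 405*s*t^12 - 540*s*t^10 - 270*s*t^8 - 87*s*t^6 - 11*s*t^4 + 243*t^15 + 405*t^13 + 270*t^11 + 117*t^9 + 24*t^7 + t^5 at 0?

D6

The Hessian of f at 0 has rank 0. Corank 2; j^3 = -s^2*(s - t) has shape L^2 M (L != M), so D-series; mu = 6 gives D_6.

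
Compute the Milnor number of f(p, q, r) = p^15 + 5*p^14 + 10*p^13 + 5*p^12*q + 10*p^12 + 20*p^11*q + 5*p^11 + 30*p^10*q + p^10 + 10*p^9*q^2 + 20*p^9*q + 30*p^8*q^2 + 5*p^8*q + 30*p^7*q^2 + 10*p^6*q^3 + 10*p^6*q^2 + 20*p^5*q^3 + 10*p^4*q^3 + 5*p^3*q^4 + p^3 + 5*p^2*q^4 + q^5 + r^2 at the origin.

8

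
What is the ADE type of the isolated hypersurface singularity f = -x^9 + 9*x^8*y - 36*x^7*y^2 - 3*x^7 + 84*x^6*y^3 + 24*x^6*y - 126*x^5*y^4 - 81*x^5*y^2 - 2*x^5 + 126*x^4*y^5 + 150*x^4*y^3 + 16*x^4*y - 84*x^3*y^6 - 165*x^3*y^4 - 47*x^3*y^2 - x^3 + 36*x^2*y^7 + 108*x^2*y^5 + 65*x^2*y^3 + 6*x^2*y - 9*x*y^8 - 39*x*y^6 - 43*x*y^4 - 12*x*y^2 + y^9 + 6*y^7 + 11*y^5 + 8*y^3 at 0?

The Hessian of f at 0 has rank 0. Corank 2; j^3 = -(x - 2*y)^3 is a perfect cube, so E-series; the 5-jet and mu = 8 give E_8.

E_8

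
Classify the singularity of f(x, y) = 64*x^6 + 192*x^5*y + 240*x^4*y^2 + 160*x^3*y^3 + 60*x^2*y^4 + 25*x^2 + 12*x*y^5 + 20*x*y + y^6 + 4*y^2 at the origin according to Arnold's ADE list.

The Hessian of f at 0 is [[50, 20], [20, 8]] with rank 1, so corank 1. A Groebner basis of the Jacobian ideal J(f) in C{x,y} is {y^5, x + 2*y/5}; counting standard monomials gives mu = 5. Corank 1: A-series; mu = 5 gives A_5.

A_{5}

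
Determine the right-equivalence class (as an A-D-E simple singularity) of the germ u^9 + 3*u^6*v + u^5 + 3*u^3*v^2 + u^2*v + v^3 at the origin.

The Hessian of f at 0 has rank 0. Corank 2; j^3 = v*(u^2 + v^2) splits into three distinct lines over C (the quadratic factor has nonzero discriminant), so D_4.

D_{4}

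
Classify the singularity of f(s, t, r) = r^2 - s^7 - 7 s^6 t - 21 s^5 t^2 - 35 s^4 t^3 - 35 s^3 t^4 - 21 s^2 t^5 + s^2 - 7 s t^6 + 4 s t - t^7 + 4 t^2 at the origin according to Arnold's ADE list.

A_6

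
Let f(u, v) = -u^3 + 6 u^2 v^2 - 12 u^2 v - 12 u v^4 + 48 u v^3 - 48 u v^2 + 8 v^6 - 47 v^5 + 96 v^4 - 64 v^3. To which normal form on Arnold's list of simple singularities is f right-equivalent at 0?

E_{8}

The Hessian of f at 0 has rank 0. Corank 2; j^3 = -(u + 4*v)^3 is a perfect cube, so E-series; the 5-jet and mu = 8 give E_8.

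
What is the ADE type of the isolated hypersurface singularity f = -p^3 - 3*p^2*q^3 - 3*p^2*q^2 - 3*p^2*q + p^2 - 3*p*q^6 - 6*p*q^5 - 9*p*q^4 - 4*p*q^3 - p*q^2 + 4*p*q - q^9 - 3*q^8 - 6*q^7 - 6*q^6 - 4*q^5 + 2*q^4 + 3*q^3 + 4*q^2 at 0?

A2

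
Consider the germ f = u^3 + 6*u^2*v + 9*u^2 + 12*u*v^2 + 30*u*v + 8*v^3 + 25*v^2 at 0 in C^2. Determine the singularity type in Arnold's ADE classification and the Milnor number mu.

The Hessian of f at 0 has rank 1. Corank 1: A-series; mu = 2 gives A_2.

Type A_{2}, Milnor number mu = 2.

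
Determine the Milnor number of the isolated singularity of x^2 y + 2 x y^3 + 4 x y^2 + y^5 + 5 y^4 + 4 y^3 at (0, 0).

5

The Hessian of f at 0 is [[0, 0], [0, 0]] with rank 0, so corank 2. A Groebner basis of the Jacobian ideal J(f) in C{x,y} is {x*y^2 - 2*x*y - 4*y^2, x*y + y^3 + 2*y^2, x^2 - 4*y^2}; counting standard monomials gives mu = 5. Corank 2; j^3 = y*(x + 2*y)^2 has shape L^2 M (L != M), so D-series; mu = 5 gives D_5.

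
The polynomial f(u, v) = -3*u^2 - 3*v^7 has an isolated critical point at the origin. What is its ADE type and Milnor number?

The Hessian of f at 0 has rank 1. Corank 1: A-series; mu = 6 gives A_6.

Type A_{6}, Milnor number mu = 6.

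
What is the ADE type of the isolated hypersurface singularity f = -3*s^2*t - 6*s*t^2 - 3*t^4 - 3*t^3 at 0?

D5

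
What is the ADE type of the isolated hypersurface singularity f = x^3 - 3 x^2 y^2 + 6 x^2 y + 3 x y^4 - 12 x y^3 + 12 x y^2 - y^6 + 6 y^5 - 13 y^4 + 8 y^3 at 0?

The Hessian of f at 0 has rank 0. Corank 2; j^3 = (x + 2*y)^3 is a perfect cube, so E-series; the 4-jet and mu = 6 give E_6.

E_{6}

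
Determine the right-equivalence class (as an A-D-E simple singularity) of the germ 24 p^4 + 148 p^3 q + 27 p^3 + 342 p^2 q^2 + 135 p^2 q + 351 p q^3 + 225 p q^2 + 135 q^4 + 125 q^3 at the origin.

E_7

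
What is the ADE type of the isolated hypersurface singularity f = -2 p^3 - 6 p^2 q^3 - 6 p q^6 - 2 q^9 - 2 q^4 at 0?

The Hessian of f at 0 has rank 0. Corank 2; j^3 = -2*p^3 is a perfect cube, so E-series; the 4-jet and mu = 6 give E_6.

E6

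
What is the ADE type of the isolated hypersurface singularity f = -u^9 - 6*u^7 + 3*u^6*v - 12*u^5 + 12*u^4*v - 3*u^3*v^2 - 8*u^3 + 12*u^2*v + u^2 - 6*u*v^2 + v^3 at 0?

The Hessian of f at 0 is [[2, 0], [0, 0]] with rank 1, so corank 1. A Groebner basis of the Jacobian ideal J(f) in C{u,v} is {v^2, u}; counting standard monomials gives mu = 2. Corank 1: A-series; mu = 2 gives A_2.

A_{2}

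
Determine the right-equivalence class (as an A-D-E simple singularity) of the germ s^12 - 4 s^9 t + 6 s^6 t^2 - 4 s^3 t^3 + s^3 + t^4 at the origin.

E6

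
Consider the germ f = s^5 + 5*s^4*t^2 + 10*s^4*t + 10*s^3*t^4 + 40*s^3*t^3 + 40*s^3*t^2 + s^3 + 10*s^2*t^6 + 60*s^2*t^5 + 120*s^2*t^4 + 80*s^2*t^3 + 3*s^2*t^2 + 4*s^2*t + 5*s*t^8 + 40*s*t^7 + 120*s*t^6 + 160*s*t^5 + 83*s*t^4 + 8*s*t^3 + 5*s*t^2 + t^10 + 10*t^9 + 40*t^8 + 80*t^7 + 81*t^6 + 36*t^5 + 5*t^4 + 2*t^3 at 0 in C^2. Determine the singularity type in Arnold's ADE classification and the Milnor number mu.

The Hessian of f at 0 is [[0, 0], [0, 0]] with rank 0, so corank 2. A Groebner basis of the Jacobian ideal J(f) in C{s,t} is {s^3 - 2*s^2 - 5*s*t - 3*t^2, s^2*t + 7*s^2/4 + 9*s*t/2 + 11*t^2/4, -3*s^2/2 + s*t^2 - 4*s*t - 5*t^2/2, 5*s^2/4 + 7*s*t/2 + t^3 + 9*t^2/4}; counting standard monomials gives mu = 6. Corank 2; j^3 = (s + t)^2*(s + 2*t) has shape L^2 M (L != M), so D-series; mu = 6 gives D_6.

Type D6, Milnor number mu = 6.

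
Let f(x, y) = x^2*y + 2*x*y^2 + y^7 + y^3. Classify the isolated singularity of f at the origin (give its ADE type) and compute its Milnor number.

The Hessian of f at 0 has rank 0. Corank 2; j^3 = y*(x + y)^2 has shape L^2 M (L != M), so D-series; mu = 8 gives D_8.

Type D_8, Milnor number mu = 8.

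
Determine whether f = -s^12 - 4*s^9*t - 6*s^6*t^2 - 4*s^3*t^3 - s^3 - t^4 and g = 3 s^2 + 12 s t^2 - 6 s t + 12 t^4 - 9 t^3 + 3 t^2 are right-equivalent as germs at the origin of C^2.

The Hessian of f at 0 has rank 0. Corank 2; j^3 = -s^3 is a perfect cube, so E-series; the 4-jet and mu = 6 give E_6. The Hessian of g at 0 has rank 1. Corank 1: A-series; mu = 2 gives A_2. f is E_6 but g is A_2, hence not right-equivalent.

No.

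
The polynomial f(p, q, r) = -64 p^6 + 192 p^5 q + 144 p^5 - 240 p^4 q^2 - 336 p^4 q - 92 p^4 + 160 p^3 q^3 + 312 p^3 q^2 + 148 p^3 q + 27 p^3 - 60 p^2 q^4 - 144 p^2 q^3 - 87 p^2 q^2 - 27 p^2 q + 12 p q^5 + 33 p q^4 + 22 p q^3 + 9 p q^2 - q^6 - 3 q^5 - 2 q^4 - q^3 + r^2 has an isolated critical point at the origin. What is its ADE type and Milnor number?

Type E_6, Milnor number mu = 6.

The Hessian of f at 0 is [[0, 0, 0], [0, 0, 0], [0, 0, 2]] with rank 1, so corank 2. A Groebner basis of the Jacobian ideal J(f) in C{p,q,r} is {p^3 - 27*p^2/2 + 9*p*q - 3*q^2/2, p^2*q - 36*p^2 + 24*p*q - 4*q^2, -189*p^2/2 + p*q^2 + 63*p*q - 21*q^2/2, -243*p^2 + 162*p*q + q^3 - 27*q^2, r}; counting standard monomials gives mu = 6. Corank 2; j^3 = (3*p - q)^3 is a perfect cube, so E-series; the 4-jet and mu = 6 give E_6.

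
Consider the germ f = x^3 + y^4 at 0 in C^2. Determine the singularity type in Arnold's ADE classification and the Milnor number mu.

The Hessian of f at 0 is [[0, 0], [0, 0]] with rank 0, so corank 2. A Groebner basis of the Jacobian ideal J(f) in C{x,y} is {y^3, x^2}; counting standard monomials gives mu = 6. Corank 2; j^3 = x^3 is a perfect cube, so E-series; the 4-jet and mu = 6 give E_6.

Type E_{6}, Milnor number mu = 6.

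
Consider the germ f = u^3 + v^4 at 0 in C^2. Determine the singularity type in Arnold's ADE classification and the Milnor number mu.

The Hessian of f at 0 has rank 0. Corank 2; j^3 = u^3 is a perfect cube, so E-series; the 4-jet and mu = 6 give E_6.

Type E6, Milnor number mu = 6.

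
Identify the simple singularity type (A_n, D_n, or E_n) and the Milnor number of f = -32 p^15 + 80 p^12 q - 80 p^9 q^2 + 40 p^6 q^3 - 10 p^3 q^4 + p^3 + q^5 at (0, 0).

The Hessian of f at 0 is [[0, 0], [0, 0]] with rank 0, so corank 2. A Groebner basis of the Jacobian ideal J(f) in C{p,q} is {q^4, p^2}; counting standard monomials gives mu = 8. Corank 2; j^3 = p^3 is a perfect cube, so E-series; the 5-jet and mu = 8 give E_8.

Type E8, Milnor number mu = 8.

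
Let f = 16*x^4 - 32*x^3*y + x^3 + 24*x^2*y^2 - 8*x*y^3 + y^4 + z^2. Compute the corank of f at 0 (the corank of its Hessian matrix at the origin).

2

Hessian at 0 has rank 1.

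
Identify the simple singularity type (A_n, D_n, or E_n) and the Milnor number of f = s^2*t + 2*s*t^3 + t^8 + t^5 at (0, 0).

Type D_9, Milnor number mu = 9.

The Hessian of f at 0 has rank 0. Corank 2; j^3 = s^2*t has shape L^2 M (L != M), so D-series; mu = 9 gives D_9.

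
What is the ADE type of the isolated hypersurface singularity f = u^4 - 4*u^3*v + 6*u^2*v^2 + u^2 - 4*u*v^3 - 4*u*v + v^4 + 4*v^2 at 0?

A_3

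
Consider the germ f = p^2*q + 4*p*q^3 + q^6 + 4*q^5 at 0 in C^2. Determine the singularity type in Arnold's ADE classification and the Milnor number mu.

The Hessian of f at 0 is [[0, 0], [0, 0]] with rank 0, so corank 2. A Groebner basis of the Jacobian ideal J(f) in C{p,q} is {p^3, p^2*q + 2*p^2/3 + 4*p*q^2/3, p*q/2 + q^3}; counting standard monomials gives mu = 7. Corank 2; j^3 = p^2*q has shape L^2 M (L != M), so D-series; mu = 7 gives D_7.

Type D7, Milnor number mu = 7.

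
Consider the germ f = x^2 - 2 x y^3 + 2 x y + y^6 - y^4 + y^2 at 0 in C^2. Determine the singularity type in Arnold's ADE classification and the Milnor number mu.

The Hessian of f at 0 has rank 1. Corank 1: A-series; mu = 3 gives A_3.

Type A_3, Milnor number mu = 3.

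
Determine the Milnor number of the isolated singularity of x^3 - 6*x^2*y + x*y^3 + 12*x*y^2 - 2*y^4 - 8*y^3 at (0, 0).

7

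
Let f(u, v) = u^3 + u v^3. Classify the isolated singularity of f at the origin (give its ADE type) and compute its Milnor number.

Type E_{7}, Milnor number mu = 7.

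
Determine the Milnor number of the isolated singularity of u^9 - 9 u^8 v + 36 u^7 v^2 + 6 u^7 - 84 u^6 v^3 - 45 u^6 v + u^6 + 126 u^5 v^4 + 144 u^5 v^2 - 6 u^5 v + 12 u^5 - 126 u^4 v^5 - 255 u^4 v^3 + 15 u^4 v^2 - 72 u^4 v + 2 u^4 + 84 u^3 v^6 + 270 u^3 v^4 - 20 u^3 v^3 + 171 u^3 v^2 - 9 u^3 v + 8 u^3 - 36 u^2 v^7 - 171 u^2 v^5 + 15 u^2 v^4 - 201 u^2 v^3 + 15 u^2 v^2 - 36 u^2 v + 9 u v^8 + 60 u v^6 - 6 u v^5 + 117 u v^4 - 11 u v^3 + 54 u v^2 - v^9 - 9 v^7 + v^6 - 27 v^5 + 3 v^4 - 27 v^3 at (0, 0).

7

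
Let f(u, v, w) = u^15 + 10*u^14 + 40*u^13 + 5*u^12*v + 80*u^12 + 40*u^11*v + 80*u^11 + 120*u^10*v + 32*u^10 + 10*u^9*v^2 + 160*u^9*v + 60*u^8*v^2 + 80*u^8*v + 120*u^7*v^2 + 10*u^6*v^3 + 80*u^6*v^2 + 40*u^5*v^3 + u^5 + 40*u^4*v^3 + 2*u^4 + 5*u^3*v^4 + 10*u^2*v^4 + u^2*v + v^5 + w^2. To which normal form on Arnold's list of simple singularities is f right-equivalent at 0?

D_{6}

The Hessian of f at 0 has rank 1. Corank 2; j^3 = u^2*v has shape L^2 M (L != M), so D-series; mu = 6 gives D_6.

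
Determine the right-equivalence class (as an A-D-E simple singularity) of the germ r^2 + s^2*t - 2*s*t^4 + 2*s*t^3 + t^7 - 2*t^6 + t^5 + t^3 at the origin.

D4

The Hessian of f at 0 has rank 1. Corank 2; j^3 = t*(s^2 + t^2) splits into three distinct lines over C (the quadratic factor has nonzero discriminant), so D_4.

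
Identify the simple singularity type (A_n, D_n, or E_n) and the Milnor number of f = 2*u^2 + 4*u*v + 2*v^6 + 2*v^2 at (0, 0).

Type A_{5}, Milnor number mu = 5.

The Hessian of f at 0 is [[4, 4], [4, 4]] with rank 1, so corank 1. A Groebner basis of the Jacobian ideal J(f) in C{u,v} is {v^5, u + v}; counting standard monomials gives mu = 5. Corank 1: A-series; mu = 5 gives A_5.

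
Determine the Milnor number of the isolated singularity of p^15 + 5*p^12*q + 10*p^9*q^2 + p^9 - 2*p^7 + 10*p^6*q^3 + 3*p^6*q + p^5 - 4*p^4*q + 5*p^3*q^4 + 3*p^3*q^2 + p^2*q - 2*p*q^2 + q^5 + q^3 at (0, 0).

6

The Hessian of f at 0 has rank 0. Corank 2; j^3 = q*(p - q)^2 has shape L^2 M (L != M), so D-series; mu = 6 gives D_6.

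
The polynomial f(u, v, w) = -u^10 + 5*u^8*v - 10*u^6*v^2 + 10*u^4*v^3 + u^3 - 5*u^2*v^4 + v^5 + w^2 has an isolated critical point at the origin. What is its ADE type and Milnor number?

The Hessian of f at 0 has rank 1. Corank 2; j^3 = u^3 is a perfect cube, so E-series; the 5-jet and mu = 8 give E_8.

Type E_8, Milnor number mu = 8.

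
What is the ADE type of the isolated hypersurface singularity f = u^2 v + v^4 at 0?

The Hessian of f at 0 has rank 0. Corank 2; j^3 = u^2*v has shape L^2 M (L != M), so D-series; mu = 5 gives D_5.

D5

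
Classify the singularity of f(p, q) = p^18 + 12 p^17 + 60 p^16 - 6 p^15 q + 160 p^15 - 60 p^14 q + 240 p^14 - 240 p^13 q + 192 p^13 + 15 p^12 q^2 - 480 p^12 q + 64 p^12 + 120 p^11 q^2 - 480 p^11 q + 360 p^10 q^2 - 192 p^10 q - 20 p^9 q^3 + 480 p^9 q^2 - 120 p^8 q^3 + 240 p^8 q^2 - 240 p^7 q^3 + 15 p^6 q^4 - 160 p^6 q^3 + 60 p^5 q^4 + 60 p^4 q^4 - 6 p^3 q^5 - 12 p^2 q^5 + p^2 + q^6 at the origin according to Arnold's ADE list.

A_5

The Hessian of f at 0 has rank 1. Corank 1: A-series; mu = 5 gives A_5.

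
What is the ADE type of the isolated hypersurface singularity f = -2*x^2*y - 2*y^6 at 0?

D_7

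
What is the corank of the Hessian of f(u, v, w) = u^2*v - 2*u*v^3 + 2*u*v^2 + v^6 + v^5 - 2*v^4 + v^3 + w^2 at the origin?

2

The Hessian at 0 is [[0, 0, 0], [0, 0, 0], [0, 0, 2]] of rank 1; hence corank 2.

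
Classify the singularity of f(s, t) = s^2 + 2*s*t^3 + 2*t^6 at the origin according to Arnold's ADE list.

A_{5}

The Hessian of f at 0 is [[2, 0], [0, 0]] with rank 1, so corank 1. A Groebner basis of the Jacobian ideal J(f) in C{s,t} is {s*t^2, s + t^3, s^2}; counting standard monomials gives mu = 5. Corank 1: A-series; mu = 5 gives A_5.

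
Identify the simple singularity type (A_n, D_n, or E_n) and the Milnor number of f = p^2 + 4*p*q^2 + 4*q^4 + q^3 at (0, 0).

Type A_{2}, Milnor number mu = 2.

The Hessian of f at 0 has rank 1. Corank 1: A-series; mu = 2 gives A_2.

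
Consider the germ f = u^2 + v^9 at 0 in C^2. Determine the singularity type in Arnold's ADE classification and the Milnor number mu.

Type A8, Milnor number mu = 8.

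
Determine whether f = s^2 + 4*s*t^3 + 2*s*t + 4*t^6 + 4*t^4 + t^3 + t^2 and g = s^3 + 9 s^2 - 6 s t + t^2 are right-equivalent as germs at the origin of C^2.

Yes.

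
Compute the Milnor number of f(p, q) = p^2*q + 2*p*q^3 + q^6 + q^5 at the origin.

7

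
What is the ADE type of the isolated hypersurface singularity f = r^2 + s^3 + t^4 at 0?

The Hessian of f at 0 is [[0, 0, 0], [0, 0, 0], [0, 0, 2]] with rank 1, so corank 2. A Groebner basis of the Jacobian ideal J(f) in C{s,t,r} is {t^3, s^2, r}; counting standard monomials gives mu = 6. Corank 2; j^3 = s^3 is a perfect cube, so E-series; the 4-jet and mu = 6 give E_6.

E_6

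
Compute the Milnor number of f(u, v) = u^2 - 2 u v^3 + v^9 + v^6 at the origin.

8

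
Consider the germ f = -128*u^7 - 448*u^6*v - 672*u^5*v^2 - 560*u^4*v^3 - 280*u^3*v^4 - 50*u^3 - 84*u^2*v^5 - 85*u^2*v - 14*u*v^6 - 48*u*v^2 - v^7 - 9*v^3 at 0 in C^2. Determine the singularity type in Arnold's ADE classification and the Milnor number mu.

Type D8, Milnor number mu = 8.

The Hessian of f at 0 is [[0, 0], [0, 0]] with rank 0, so corank 2. A Groebner basis of the Jacobian ideal J(f) in C{u,v} is {78125*u*v/14 + v^6 + 46875*v^2/14, u*v^2 + 3*v^3/5, u^2 + 11*u*v/10 + 3*v^2/10}; counting standard monomials gives mu = 8. Corank 2; j^3 = -(2*u + v)*(5*u + 3*v)^2 has shape L^2 M (L != M), so D-series; mu = 8 gives D_8.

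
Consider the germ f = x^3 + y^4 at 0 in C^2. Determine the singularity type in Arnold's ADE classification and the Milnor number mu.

Type E_6, Milnor number mu = 6.

The Hessian of f at 0 has rank 0. Corank 2; j^3 = x^3 is a perfect cube, so E-series; the 4-jet and mu = 6 give E_6.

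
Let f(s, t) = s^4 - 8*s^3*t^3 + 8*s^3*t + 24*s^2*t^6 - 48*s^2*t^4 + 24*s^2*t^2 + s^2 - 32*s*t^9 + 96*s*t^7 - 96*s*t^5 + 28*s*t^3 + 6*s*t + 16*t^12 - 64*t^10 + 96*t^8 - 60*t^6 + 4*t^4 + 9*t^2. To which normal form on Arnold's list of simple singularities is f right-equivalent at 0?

A_{3}

The Hessian of f at 0 has rank 1. Corank 1: A-series; mu = 3 gives A_3.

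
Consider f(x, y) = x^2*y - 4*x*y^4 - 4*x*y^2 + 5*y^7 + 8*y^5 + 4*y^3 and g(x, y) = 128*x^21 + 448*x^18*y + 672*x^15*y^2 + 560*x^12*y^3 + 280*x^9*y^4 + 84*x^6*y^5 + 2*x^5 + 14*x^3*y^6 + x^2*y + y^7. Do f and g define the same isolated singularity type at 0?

Yes.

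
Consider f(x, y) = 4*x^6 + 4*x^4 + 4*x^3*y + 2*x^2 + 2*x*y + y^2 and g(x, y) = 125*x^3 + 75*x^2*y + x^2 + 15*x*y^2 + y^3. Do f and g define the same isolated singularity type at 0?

No.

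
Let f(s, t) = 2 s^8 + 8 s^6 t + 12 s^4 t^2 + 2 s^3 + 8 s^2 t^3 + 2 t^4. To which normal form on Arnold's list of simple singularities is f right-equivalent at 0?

The Hessian of f at 0 has rank 0. Corank 2; j^3 = 2*s^3 is a perfect cube, so E-series; the 4-jet and mu = 6 give E_6.

E_{6}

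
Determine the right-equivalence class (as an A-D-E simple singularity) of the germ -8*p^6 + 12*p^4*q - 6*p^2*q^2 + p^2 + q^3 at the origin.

The Hessian of f at 0 has rank 1. Corank 1: A-series; mu = 2 gives A_2.

A_{2}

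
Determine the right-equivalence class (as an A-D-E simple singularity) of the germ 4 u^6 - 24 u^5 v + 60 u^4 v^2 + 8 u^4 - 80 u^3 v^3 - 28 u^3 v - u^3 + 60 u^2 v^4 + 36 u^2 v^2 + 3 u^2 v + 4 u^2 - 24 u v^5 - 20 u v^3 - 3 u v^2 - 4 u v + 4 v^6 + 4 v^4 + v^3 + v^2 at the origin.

A_2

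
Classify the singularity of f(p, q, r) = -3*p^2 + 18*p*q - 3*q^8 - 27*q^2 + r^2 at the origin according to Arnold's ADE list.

A_7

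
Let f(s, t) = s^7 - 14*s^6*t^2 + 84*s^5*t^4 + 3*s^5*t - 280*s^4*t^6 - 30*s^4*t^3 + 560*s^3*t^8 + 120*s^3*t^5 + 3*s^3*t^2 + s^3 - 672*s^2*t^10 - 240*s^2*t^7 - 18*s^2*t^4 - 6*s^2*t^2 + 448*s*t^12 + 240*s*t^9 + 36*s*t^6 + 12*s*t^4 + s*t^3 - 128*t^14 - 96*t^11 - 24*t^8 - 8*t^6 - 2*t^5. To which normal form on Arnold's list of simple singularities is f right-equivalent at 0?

The Hessian of f at 0 is [[0, 0], [0, 0]] with rank 0, so corank 2. A Groebner basis of the Jacobian ideal J(f) in C{s,t} is {-s^2/4 + t^4 - t^3/12, s^3, s^2*t + s^2/12 + t^3/36, -s^2/2 + s*t^2 - t^3/6}; counting standard monomials gives mu = 7. Corank 2; j^3 = s^3 is a perfect cube, so E-series; the 4-jet and mu = 7 give E_7.

E_7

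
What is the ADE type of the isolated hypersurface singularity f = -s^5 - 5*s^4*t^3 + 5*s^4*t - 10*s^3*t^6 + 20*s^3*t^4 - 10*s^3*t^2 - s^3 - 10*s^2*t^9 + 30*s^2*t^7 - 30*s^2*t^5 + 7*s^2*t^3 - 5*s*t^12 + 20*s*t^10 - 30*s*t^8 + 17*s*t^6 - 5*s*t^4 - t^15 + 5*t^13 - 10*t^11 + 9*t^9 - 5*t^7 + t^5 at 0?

The Hessian of f at 0 has rank 0. Corank 2; j^3 = -s^3 is a perfect cube, so E-series; the 5-jet and mu = 8 give E_8.

E_8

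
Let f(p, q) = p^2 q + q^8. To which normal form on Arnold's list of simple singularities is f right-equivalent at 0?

D9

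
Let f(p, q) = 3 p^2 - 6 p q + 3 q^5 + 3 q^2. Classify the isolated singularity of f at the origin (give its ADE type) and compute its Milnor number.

Type A_{4}, Milnor number mu = 4.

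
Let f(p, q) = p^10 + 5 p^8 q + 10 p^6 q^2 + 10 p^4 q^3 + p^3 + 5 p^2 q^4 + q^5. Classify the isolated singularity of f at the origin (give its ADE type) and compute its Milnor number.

Type E_{8}, Milnor number mu = 8.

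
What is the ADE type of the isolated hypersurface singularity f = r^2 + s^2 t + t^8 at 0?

The Hessian of f at 0 is [[0, 0, 0], [0, 0, 0], [0, 0, 2]] with rank 1, so corank 2. A Groebner basis of the Jacobian ideal J(f) in C{s,t,r} is {s^2/8 + t^7, s^3, s*t, r}; counting standard monomials gives mu = 9. Corank 2; j^3 = s^2*t has shape L^2 M (L != M), so D-series; mu = 9 gives D_9.

D9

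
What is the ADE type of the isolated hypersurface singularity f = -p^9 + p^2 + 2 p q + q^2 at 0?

A_8

The Hessian of f at 0 has rank 1. Corank 1: A-series; mu = 8 gives A_8.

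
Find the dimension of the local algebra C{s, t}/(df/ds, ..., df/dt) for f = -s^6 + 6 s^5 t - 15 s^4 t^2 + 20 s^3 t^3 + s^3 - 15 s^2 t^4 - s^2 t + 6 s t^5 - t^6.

The Hessian of f at 0 is [[0, 0], [0, 0]] with rank 0, so corank 2. A Groebner basis of the Jacobian ideal J(f) in C{s,t} is {s*t/6 + t^5, s*t^2, s^2 - s*t}; counting standard monomials gives mu = 7. Corank 2; j^3 = s^2*(s - t) has shape L^2 M (L != M), so D-series; mu = 7 gives D_7.

7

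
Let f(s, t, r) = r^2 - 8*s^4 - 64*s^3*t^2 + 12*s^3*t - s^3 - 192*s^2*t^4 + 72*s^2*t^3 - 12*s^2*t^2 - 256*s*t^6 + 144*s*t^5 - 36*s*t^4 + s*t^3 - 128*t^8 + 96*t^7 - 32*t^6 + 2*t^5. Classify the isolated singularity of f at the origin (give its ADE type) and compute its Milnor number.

The Hessian of f at 0 has rank 1. Corank 2; j^3 = -s^3 is a perfect cube, so E-series; the 4-jet and mu = 7 give E_7.

Type E7, Milnor number mu = 7.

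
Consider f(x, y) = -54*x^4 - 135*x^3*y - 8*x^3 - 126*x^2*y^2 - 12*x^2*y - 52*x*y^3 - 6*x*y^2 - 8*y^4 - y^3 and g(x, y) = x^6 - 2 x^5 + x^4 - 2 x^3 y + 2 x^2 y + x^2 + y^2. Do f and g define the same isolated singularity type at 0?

The Hessian of f at 0 has rank 0. Corank 2; j^3 = -(2*x + y)^3 is a perfect cube, so E-series; the 4-jet and mu = 7 give E_7. The Hessian of g at 0 has rank 2. Corank 0: nondegenerate Morse point, so A_1. f is E_7 but g is A_1, hence not right-equivalent.

No.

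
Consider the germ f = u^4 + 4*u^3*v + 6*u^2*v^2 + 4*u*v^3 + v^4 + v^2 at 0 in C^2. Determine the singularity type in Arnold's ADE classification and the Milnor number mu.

The Hessian of f at 0 has rank 1. Corank 1: A-series; mu = 3 gives A_3.

Type A_{3}, Milnor number mu = 3.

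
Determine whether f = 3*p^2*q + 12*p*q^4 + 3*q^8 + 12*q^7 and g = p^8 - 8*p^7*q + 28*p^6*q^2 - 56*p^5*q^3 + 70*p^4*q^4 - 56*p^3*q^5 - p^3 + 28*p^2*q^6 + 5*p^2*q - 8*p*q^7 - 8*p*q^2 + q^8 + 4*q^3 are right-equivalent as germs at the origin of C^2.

The Hessian of f at 0 has rank 0. Corank 2; j^3 = 3*p^2*q has shape L^2 M (L != M), so D-series; mu = 9 gives D_9. The Hessian of g at 0 has rank 0. Corank 2; j^3 = -(p - 2*q)^2*(p - q) has shape L^2 M (L != M), so D-series; mu = 9 gives D_9. Both have type D_9, hence right-equivalent.

Yes.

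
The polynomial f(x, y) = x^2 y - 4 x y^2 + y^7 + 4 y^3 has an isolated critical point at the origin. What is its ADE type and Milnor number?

Type D8, Milnor number mu = 8.

The Hessian of f at 0 has rank 0. Corank 2; j^3 = y*(x - 2*y)^2 has shape L^2 M (L != M), so D-series; mu = 8 gives D_8.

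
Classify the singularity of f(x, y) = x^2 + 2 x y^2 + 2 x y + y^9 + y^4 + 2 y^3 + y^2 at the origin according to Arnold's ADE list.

A8

The Hessian of f at 0 is [[2, 2], [2, 2]] with rank 1, so corank 1. A Groebner basis of the Jacobian ideal J(f) in C{x,y} is {x^4 + 4*x^3*y - 6*x^3 - 10*x^2*y + 5*x^2 + 6*x*y - x - y, x + y^2 + y}; counting standard monomials gives mu = 8. Corank 1: A-series; mu = 8 gives A_8.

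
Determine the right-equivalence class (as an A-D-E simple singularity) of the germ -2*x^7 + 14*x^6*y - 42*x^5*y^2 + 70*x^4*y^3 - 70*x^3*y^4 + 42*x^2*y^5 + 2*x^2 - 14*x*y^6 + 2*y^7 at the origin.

A_{6}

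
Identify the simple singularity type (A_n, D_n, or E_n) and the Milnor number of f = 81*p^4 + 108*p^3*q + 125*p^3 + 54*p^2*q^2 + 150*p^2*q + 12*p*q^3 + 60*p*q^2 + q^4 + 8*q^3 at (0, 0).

Type E6, Milnor number mu = 6.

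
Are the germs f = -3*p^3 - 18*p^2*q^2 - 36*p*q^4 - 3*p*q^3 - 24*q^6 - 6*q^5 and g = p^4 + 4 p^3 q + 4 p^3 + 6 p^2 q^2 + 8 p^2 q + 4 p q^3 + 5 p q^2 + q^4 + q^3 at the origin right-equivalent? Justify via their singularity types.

No.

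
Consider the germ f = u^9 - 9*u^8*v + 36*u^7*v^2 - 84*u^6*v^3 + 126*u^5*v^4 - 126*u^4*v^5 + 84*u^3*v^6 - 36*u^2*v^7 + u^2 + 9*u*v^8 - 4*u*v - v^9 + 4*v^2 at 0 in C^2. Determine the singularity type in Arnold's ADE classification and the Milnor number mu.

The Hessian of f at 0 has rank 1. Corank 1: A-series; mu = 8 gives A_8.

Type A_8, Milnor number mu = 8.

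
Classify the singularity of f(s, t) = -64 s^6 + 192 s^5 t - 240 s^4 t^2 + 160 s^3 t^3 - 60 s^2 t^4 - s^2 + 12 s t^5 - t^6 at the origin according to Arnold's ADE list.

A5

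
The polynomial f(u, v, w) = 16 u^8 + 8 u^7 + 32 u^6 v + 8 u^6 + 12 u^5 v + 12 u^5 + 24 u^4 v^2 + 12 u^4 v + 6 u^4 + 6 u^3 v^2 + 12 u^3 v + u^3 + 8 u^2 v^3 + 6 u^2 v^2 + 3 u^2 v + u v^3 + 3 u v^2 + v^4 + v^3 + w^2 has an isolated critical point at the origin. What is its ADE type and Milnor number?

The Hessian of f at 0 has rank 1. Corank 2; j^3 = (u + v)^3 is a perfect cube, so E-series; the 4-jet and mu = 7 give E_7.

Type E_{7}, Milnor number mu = 7.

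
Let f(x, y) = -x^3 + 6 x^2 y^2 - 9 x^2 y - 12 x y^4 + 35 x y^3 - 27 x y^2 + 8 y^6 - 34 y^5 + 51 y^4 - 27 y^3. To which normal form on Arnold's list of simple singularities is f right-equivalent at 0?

E_{7}

The Hessian of f at 0 has rank 0. Corank 2; j^3 = -(x + 3*y)^3 is a perfect cube, so E-series; the 4-jet and mu = 7 give E_7.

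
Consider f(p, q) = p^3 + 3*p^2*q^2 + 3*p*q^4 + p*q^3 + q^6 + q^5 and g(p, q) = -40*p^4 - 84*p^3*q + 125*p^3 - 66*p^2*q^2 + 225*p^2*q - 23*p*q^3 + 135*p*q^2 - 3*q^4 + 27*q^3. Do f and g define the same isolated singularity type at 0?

Yes.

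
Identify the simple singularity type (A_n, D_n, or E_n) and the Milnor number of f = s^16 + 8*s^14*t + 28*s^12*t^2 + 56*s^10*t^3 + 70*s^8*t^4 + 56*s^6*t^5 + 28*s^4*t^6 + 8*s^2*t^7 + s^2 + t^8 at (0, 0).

Type A_{7}, Milnor number mu = 7.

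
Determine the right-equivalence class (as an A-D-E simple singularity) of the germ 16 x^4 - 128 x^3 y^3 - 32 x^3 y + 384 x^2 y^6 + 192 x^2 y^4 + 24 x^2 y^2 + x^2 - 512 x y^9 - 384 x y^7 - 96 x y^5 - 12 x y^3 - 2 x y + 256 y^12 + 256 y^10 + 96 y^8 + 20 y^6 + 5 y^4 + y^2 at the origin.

A_{3}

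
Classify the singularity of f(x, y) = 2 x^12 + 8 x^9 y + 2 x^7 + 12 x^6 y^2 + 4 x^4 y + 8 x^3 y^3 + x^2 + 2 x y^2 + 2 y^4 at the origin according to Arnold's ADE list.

A_{3}

The Hessian of f at 0 is [[2, 0], [0, 0]] with rank 1, so corank 1. A Groebner basis of the Jacobian ideal J(f) in C{x,y} is {x^2, x*y, x + y^2}; counting standard monomials gives mu = 3. Corank 1: A-series; mu = 3 gives A_3.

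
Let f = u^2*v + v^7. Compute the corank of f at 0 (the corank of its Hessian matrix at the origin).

2

The Hessian at 0 is [[0, 0], [0, 0]] of rank 0; hence corank 2.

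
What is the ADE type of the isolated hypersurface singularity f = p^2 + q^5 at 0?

The Hessian of f at 0 has rank 1. Corank 1: A-series; mu = 4 gives A_4.

A4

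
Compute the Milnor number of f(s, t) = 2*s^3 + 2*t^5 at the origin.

8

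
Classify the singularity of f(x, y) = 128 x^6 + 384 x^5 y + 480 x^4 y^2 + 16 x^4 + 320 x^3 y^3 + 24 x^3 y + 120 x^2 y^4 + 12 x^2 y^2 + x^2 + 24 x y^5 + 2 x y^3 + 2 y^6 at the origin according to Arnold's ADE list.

The Hessian of f at 0 has rank 1. Corank 1: A-series; mu = 5 gives A_5.

A_5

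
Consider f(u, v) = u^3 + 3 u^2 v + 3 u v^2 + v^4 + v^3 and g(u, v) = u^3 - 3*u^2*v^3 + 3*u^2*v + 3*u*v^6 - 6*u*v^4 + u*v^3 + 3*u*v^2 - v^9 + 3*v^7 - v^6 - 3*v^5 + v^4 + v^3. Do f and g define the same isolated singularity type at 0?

No.

The Hessian of f at 0 has rank 0. Corank 2; j^3 = (u + v)^3 is a perfect cube, so E-series; the 4-jet and mu = 6 give E_6. The Hessian of g at 0 has rank 0. Corank 2; j^3 = (u + v)^3 is a perfect cube, so E-series; the 4-jet and mu = 7 give E_7. f is E_6 but g is E_7, hence not right-equivalent.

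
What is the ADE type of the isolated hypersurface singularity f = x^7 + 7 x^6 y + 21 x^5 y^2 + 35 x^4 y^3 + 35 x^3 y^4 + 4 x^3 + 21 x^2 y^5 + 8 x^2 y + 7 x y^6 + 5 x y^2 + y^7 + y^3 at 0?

D8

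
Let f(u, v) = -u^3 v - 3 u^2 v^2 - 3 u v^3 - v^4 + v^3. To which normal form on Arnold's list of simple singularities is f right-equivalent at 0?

The Hessian of f at 0 is [[0, 0], [0, 0]] with rank 0, so corank 2. A Groebner basis of the Jacobian ideal J(f) in C{u,v} is {u^3 - 3*u*v^2 - 3*v^2, u^2*v + 2*u*v^2, v^3}; counting standard monomials gives mu = 7. Corank 2; j^3 = v^3 is a perfect cube, so E-series; the 4-jet and mu = 7 give E_7.

E_{7}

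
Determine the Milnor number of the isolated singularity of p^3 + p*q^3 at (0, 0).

7

The Hessian of f at 0 has rank 0. Corank 2; j^3 = p^3 is a perfect cube, so E-series; the 4-jet and mu = 7 give E_7.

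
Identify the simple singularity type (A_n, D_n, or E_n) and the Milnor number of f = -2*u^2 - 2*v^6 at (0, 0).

The Hessian of f at 0 is [[-4, 0], [0, 0]] with rank 1, so corank 1. A Groebner basis of the Jacobian ideal J(f) in C{u,v} is {v^5, u}; counting standard monomials gives mu = 5. Corank 1: A-series; mu = 5 gives A_5.

Type A_5, Milnor number mu = 5.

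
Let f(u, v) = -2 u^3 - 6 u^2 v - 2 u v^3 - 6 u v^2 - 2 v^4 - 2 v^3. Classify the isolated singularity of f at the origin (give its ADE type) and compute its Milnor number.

The Hessian of f at 0 is [[0, 0], [0, 0]] with rank 0, so corank 2. A Groebner basis of the Jacobian ideal J(f) in C{u,v} is {u^3 + 3*u^2*v + 6*u^2 + 12*u*v + 6*v^2, -3*u^2 + u*v^2 - 6*u*v - 3*v^2, 3*u^2 + 6*u*v + v^3 + 3*v^2}; counting standard monomials gives mu = 7. Corank 2; j^3 = -2*(u + v)^3 is a perfect cube, so E-series; the 4-jet and mu = 7 give E_7.

Type E_7, Milnor number mu = 7.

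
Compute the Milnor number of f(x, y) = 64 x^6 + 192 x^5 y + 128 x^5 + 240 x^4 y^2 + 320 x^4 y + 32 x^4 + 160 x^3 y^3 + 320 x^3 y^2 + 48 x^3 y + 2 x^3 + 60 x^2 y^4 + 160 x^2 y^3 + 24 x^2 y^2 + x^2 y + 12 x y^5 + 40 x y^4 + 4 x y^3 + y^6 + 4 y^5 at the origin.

7

The Hessian of f at 0 has rank 0. Corank 2; j^3 = x^2*(2*x + y) has shape L^2 M (L != M), so D-series; mu = 7 gives D_7.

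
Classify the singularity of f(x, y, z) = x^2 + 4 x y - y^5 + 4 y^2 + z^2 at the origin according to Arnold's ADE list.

A_{4}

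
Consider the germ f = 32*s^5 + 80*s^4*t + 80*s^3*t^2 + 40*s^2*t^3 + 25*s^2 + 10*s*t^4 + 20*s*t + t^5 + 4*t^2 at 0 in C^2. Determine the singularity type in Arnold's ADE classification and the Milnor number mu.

The Hessian of f at 0 is [[50, 20], [20, 8]] with rank 1, so corank 1. A Groebner basis of the Jacobian ideal J(f) in C{s,t} is {t^4, s + 2*t/5}; counting standard monomials gives mu = 4. Corank 1: A-series; mu = 4 gives A_4.

Type A_{4}, Milnor number mu = 4.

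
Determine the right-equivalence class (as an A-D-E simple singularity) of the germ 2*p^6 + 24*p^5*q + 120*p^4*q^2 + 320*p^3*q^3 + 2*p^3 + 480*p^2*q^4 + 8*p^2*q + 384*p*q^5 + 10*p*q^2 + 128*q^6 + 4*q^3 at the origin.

D7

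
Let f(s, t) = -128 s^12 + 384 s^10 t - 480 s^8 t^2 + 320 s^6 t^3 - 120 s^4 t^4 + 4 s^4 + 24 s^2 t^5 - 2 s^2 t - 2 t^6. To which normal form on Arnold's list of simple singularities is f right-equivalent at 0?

The Hessian of f at 0 has rank 0. Corank 2; j^3 = -2*s^2*t has shape L^2 M (L != M), so D-series; mu = 7 gives D_7.

D_{7}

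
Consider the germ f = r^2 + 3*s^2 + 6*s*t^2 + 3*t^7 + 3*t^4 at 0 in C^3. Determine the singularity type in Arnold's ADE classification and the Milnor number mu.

The Hessian of f at 0 has rank 2. Corank 1: A-series; mu = 6 gives A_6.

Type A_6, Milnor number mu = 6.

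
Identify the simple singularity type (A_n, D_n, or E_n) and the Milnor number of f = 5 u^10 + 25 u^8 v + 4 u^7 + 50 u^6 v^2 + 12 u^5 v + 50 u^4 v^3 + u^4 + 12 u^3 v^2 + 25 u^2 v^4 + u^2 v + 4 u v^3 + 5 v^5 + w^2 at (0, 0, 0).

Type D_{6}, Milnor number mu = 6.

The Hessian of f at 0 has rank 1. Corank 2; j^3 = u^2*v has shape L^2 M (L != M), so D-series; mu = 6 gives D_6.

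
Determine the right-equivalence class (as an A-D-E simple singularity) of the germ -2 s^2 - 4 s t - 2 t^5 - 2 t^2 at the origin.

A_4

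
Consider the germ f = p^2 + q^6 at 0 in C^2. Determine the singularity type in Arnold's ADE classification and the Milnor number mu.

Type A_{5}, Milnor number mu = 5.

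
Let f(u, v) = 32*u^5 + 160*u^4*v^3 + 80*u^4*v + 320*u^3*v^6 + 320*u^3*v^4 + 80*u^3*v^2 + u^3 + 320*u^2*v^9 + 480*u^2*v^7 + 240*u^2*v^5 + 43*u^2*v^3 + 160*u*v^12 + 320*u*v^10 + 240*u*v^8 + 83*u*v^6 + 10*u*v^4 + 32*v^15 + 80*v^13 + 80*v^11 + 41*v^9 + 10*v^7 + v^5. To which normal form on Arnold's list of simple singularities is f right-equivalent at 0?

The Hessian of f at 0 has rank 0. Corank 2; j^3 = u^3 is a perfect cube, so E-series; the 5-jet and mu = 8 give E_8.

E_{8}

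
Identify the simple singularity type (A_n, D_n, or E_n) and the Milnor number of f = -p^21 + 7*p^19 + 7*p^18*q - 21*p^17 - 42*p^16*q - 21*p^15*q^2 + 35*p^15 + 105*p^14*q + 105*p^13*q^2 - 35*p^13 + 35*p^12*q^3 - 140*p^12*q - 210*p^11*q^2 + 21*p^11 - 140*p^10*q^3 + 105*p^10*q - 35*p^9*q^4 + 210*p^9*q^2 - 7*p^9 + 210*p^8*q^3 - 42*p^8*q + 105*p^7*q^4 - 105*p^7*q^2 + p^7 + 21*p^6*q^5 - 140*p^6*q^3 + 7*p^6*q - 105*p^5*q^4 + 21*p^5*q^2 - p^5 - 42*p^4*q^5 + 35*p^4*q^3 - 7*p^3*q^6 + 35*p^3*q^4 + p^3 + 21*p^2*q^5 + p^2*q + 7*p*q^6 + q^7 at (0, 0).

The Hessian of f at 0 has rank 0. Corank 2; j^3 = p^2*(p + q) has shape L^2 M (L != M), so D-series; mu = 8 gives D_8.

Type D_{8}, Milnor number mu = 8.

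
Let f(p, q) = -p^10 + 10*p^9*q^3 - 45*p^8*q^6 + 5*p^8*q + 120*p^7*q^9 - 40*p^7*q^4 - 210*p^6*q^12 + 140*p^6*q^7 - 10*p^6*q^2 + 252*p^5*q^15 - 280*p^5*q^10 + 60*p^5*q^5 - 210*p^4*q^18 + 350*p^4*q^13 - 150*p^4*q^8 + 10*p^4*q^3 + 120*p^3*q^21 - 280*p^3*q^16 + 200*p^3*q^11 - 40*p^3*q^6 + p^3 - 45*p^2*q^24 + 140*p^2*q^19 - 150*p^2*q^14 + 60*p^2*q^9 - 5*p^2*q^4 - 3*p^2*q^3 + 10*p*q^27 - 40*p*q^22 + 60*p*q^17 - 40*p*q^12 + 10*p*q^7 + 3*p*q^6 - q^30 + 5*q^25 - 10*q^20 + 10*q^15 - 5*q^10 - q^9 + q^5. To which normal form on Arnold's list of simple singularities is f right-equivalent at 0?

The Hessian of f at 0 has rank 0. Corank 2; j^3 = p^3 is a perfect cube, so E-series; the 5-jet and mu = 8 give E_8.

E_8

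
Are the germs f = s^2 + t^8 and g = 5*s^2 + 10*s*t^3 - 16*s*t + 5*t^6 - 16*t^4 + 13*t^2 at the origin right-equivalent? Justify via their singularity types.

The Hessian of f at 0 is [[2, 0], [0, 0]] with rank 1, so corank 1. A Groebner basis of the Jacobian ideal J(f) in C{s,t} is {t^7, s}; counting standard monomials gives mu = 7. Corank 1: A-series; mu = 7 gives A_7. The Hessian of g at 0 is [[10, -16], [-16, 26]] with rank 2, so corank 0. A Groebner basis of the Jacobian ideal J(g) in C{s,t} is {s, t}; counting standard monomials gives mu = 1. Corank 0: nondegenerate Morse point, so A_1. f is A_7 but g is A_1, hence not right-equivalent.

No.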